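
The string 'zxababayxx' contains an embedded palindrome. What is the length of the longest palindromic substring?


Scanning 'zxababayxx' for palindromic substrings.
Substring at positions 2-6: 'ababa'.
Check: reverse('ababa') = 'ababa' -> palindrome confirmed.
Neighbouring characters ('x' / 'y') break symmetry, so it cannot extend further.
No longer palindromic substring exists; longest length = 5

5


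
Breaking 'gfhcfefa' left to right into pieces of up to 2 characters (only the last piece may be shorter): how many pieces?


'gfhcfefa' has 8 characters.
Chunking with max size 2:
  Chunk 1: 'gf' (positions 0-1)
  Chunk 2: 'hc' (positions 2-3)
  Chunk 3: 'fe' (positions 4-5)
  Chunk 4: 'fa' (positions 6-7)
Total chunks: ceil(8 / 2) = 4

4


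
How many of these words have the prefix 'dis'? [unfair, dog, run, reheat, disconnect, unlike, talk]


Checking each word for prefix 'dis':
  'unfair' -> no (count: 0)
  'dog' -> no (count: 0)
  'run' -> no (count: 0)
  'reheat' -> no (count: 0)
  'disconnect' -> YES, starts with 'dis' (count: 1)
  'unlike' -> no (count: 1)
  'talk' -> no (count: 1)
Total with prefix 'dis': 1

1


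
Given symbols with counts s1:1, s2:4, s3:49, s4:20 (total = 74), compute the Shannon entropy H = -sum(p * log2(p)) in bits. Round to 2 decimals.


Computing entropy H = -sum(p_i * log2(p_i)):
  s1: p = 1/74 = 0.0135, -p*log2(p) = 0.0839
  s2: p = 4/74 = 0.0541, -p*log2(p) = 0.2275
  s3: p = 49/74 = 0.6622, -p*log2(p) = 0.3938
  s4: p = 20/74 = 0.2703, -p*log2(p) = 0.5101
H = sum of terms = 1.2153
Rounded to 2 decimals: 1.22

1.22


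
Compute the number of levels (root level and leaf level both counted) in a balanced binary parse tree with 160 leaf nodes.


In a balanced binary tree with n leaves the deepest leaf is ceil(log2(n)) edges below the root,
so counting node levels inclusive of root and leaves gives ceil(log2(n)) + 1 levels.
log2(160) = 7.3219
ceil(7.3219) = 8
levels = 8 + 1 = 9

9


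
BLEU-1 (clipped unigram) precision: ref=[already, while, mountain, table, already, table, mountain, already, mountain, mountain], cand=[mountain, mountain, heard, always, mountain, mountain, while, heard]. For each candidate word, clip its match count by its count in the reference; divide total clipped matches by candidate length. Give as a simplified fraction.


Reference word counts: {'already': 3, 'mountain': 4, 'table': 2, 'while': 1}
Checking each candidate word (with clipping):
  'mountain' -> in reference (ref count 4, used 1/4) -> match (matches: 1)
  'mountain' -> in reference (ref count 4, used 2/4) -> match (matches: 2)
  'heard' -> not in reference -> no match (matches: 2)
  'always' -> not in reference -> no match (matches: 2)
  'mountain' -> in reference (ref count 4, used 3/4) -> match (matches: 3)
  'mountain' -> in reference (ref count 4, used 4/4) -> match (matches: 4)
  'while' -> in reference (ref count 1, used 1/1) -> match (matches: 5)
  'heard' -> not in reference -> no match (matches: 5)
Clipped matches: 5, Candidate length: 8
Precision = 5/8

5/8


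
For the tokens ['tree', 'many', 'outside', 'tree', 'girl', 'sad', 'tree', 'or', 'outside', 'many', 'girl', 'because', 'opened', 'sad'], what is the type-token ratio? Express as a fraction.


Tokens: 14
Unique types: ('because', 'girl', 'many', 'opened', 'or', 'outside', 'sad', 'tree') = 8
TTR = 8/14
Simplify: divide both by 2 -> 4/7
TTR = 4/7

4/7


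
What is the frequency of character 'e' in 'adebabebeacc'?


Scanning 'adebabebeacc' for 'e':
  Position 2: 'e' -> MATCH (count: 1)
  Position 6: 'e' -> MATCH (count: 2)
  Position 8: 'e' -> MATCH (count: 3)
Total occurrences of 'e': 3

3


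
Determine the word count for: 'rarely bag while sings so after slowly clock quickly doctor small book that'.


Counting words by splitting on spaces:
  Word 1: 'rarely'
  Word 2: 'bag'
  Word 3: 'while'
  Word 4: 'sings'
  Word 5: 'so'
  Word 6: 'after'
  Word 7: 'slowly'
  Word 8: 'clock'
  Word 9: 'quickly'
  Word 10: 'doctor'
  Word 11: 'small'
  Word 12: 'book'
  Word 13: 'that'
Total words: 13

13


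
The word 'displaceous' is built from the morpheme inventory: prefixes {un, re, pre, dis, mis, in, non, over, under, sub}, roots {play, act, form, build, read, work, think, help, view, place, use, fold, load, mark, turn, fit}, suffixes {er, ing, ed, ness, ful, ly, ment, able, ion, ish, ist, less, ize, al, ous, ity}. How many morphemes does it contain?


Segmenting 'displaceous' against the inventory:
  'dis' -> prefix (morpheme 1)
  'place' -> root (morpheme 2)
  'ous' -> suffix (morpheme 3)
Total morphemes: 3

3


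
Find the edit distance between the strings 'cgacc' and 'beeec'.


Building DP table for s1='cgacc' (len 5) and s2='beeec' (len 5):
       b  e  e  e  c
    0  1  2  3  4  5
  c 1  1  2  3  4  4
  g 2  2  2  3  4  5
  a 3  3  3  3  4  5
  c 4  4  4  4  4  4
  c 5  5  5  5  5  4
Edit distance = dp[5][5] = 4

4


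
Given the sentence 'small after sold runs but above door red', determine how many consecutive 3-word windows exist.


Word trigrams from [8] words:
  Trigram 1: (small after sold)
  Trigram 2: (after sold runs)
  Trigram 3: (sold runs but)
  Trigram 4: (runs but above)
  Trigram 5: (but above door)
  Trigram 6: (above door red)
Total word trigrams: 8 - 2 = 6

6


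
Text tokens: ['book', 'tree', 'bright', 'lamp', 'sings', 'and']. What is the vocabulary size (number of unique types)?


Listing all tokens and tracking unique types:
  Token 1: 'book' -> NEW (unique so far: 1)
  Token 2: 'tree' -> NEW (unique so far: 2)
  Token 3: 'bright' -> NEW (unique so far: 3)
  Token 4: 'lamp' -> NEW (unique so far: 4)
  Token 5: 'sings' -> NEW (unique so far: 5)
  Token 6: 'and' -> NEW (unique so far: 6)
Unique types: ('and', 'book', 'bright', 'lamp', 'sings', 'tree')
Vocabulary size: 6

6


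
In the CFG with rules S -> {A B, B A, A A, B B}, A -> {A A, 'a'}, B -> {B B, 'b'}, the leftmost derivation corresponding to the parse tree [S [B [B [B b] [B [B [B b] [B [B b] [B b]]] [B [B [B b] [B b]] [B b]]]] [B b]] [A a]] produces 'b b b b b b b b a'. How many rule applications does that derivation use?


Every bracketed nonterminal node [X ...] in the tree is produced by exactly one rule application.
Reading the tree off as a leftmost derivation:
  Step 1: S  =>  B A   (applied S -> B A)
  Step 2: B A  =>  B B A   (applied B -> B B)
  Step 3: B B A  =>  B B B A   (applied B -> B B)
  Step 4: B B B A  =>  b B B A   (applied B -> b)
  Step 5: b B B A  =>  b B B B A   (applied B -> B B)
  Step 6: b B B B A  =>  b B B B B A   (applied B -> B B)
  Step 7: b B B B B A  =>  b b B B B A   (applied B -> b)
  Step 8: b b B B B A  =>  b b B B B B A   (applied B -> B B)
  Step 9: b b B B B B A  =>  b b b B B B A   (applied B -> b)
  Step 10: b b b B B B A  =>  b b b b B B A   (applied B -> b)
  Step 11: b b b b B B A  =>  b b b b B B B A   (applied B -> B B)
  Step 12: b b b b B B B A  =>  b b b b B B B B A   (applied B -> B B)
  Step 13: b b b b B B B B A  =>  b b b b b B B B A   (applied B -> b)
  Step 14: b b b b b B B B A  =>  b b b b b b B B A   (applied B -> b)
  Step 15: b b b b b b B B A  =>  b b b b b b b B A   (applied B -> b)
  Step 16: b b b b b b b B A  =>  b b b b b b b b A   (applied B -> b)
  Step 17: b b b b b b b b A  =>  b b b b b b b b a   (applied A -> a)
Final yield: b b b b b b b b a
Total rewrite steps: 17

17


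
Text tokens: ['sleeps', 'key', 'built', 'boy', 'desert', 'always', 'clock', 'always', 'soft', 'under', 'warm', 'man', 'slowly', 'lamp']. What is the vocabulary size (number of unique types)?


Listing all tokens and tracking unique types:
  Token 1: 'sleeps' -> NEW (unique so far: 1)
  Token 2: 'key' -> NEW (unique so far: 2)
  Token 3: 'built' -> NEW (unique so far: 3)
  Token 4: 'boy' -> NEW (unique so far: 4)
  Token 5: 'desert' -> NEW (unique so far: 5)
  Token 6: 'always' -> NEW (unique so far: 6)
  Token 7: 'clock' -> NEW (unique so far: 7)
  Token 8: 'always' -> duplicate (unique so far: 7)
  Token 9: 'soft' -> NEW (unique so far: 8)
  Token 10: 'under' -> NEW (unique so far: 9)
  Token 11: 'warm' -> NEW (unique so far: 10)
  Token 12: 'man' -> NEW (unique so far: 11)
  Token 13: 'slowly' -> NEW (unique so far: 12)
  Token 14: 'lamp' -> NEW (unique so far: 13)
Unique types: ('always', 'boy', 'built', 'clock', 'desert', 'key', 'lamp', 'man', 'sleeps', 'slowly', 'soft', 'under', 'warm')
Vocabulary size: 13

13


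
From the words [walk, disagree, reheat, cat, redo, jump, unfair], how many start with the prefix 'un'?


Checking each word for prefix 'un':
  'walk' -> no (count: 0)
  'disagree' -> no (count: 0)
  'reheat' -> no (count: 0)
  'cat' -> no (count: 0)
  'redo' -> no (count: 0)
  'jump' -> no (count: 0)
  'unfair' -> YES, starts with 'un' (count: 1)
Total with prefix 'un': 1

1


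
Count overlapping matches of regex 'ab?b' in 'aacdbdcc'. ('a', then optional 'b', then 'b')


Pattern: ab?b means 'a', then optional 'b', then 'b'.
Scanning 'aacdbdcc' position-by-position:
  Pos 0: window 'aac' -> no
  Pos 1: window 'acd' -> no
  Pos 2: window 'cdb' -> no
  Pos 3: window 'dbd' -> no
  Pos 4: window 'bdc' -> no
  Pos 5: window 'dcc' -> no
  Pos 6: window 'cc' -> no
  Pos 7: window 'c' -> no
Total matches: 0

0


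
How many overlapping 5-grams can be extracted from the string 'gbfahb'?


String 'gbfahb' has length L = 6.
Number of overlapping n-grams = L - n + 1
Substituting: 6 - 5 + 1 = 2

2


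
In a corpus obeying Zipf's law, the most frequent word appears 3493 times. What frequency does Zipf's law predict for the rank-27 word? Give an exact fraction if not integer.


Zipf's law: freq(rank) = f1 / rank
f1 = 3493, rank = 27
freq = 3493 / 27
GCD(3493, 27) = 1
Simplified: 3493/27

3493/27


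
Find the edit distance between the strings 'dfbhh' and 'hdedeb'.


Building DP table for s1='dfbhh' (len 5) and s2='hdedeb' (len 6):
       h  d  e  d  e  b
    0  1  2  3  4  5  6
  d 1  1  1  2  3  4  5
  f 2  2  2  2  3  4  5
  b 3  3  3  3  3  4  4
  h 4  3  4  4  4  4  5
  h 5  4  4  5  5  5  5
Edit distance = dp[5][6] = 5

5


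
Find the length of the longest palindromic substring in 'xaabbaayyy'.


Scanning 'xaabbaayyy' for palindromic substrings.
Substring at positions 1-6: 'aabbaa'.
Check: reverse('aabbaa') = 'aabbaa' -> palindrome confirmed.
Neighbouring characters ('x' / 'y') break symmetry, so it cannot extend further.
No longer palindromic substring exists; longest length = 6

6


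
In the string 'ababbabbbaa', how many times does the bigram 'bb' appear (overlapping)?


Scanning 'ababbabbbaa' for bigram 'bb':
  Position 0: 'ab' -> no
  Position 1: 'ba' -> no
  Position 2: 'ab' -> no
  Position 3: 'bb' -> MATCH
  Position 4: 'ba' -> no
  Position 5: 'ab' -> no
  Position 6: 'bb' -> MATCH
  Position 7: 'bb' -> MATCH
  Position 8: 'ba' -> no
  Position 9: 'aa' -> no
Total matches: 3

3


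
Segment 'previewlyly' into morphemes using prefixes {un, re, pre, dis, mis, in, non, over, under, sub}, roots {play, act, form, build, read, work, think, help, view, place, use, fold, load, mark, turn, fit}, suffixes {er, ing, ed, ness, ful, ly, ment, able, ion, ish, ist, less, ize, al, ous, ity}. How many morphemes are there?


Segmenting 'previewlyly' against the inventory:
  'pre' -> prefix (morpheme 1)
  'view' -> root (morpheme 2)
  'ly' -> suffix (morpheme 3)
  'ly' -> suffix (morpheme 4)
Total morphemes: 4

4


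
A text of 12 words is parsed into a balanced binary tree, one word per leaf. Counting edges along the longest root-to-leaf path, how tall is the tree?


In a balanced binary tree with n leaves the deepest leaf is ceil(log2(n)) edges below the root.
log2(12) = 3.5850
ceil(3.5850) = 4
height (edges) = 4

4


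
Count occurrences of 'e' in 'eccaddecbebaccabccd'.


Scanning 'eccaddecbebaccabccd' for 'e':
  Position 0: 'e' -> MATCH (count: 1)
  Position 6: 'e' -> MATCH (count: 2)
  Position 9: 'e' -> MATCH (count: 3)
Total occurrences of 'e': 3

3


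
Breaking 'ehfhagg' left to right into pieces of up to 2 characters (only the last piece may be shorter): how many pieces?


'ehfhagg' has 7 characters.
Chunking with max size 2:
  Chunk 1: 'eh' (positions 0-1)
  Chunk 2: 'fh' (positions 2-3)
  Chunk 3: 'ag' (positions 4-5)
  Chunk 4: 'g' (positions 6-6)
Total chunks: ceil(7 / 2) = 4

4


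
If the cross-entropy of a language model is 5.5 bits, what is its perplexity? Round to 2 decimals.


Perplexity formula: PP = 2^H
H = 5.5
PP = 2^5.5
Decompose: 2^5.5 = 2^5 * 2^0.5 = 2^5 * sqrt(2)
2^5 = 32, sqrt(2) ~ 1.4142136
PP ~ 32 * 1.4142136 = 45.2548352
Rounded to 2 decimals: 45.25

45.25


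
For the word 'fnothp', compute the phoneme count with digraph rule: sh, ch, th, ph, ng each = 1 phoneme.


Parsing 'fnothp' greedily, digraphs first:
  'f' -> consonant phoneme (phonemes so far: 1)
  'n' -> consonant phoneme (phonemes so far: 2)
  'o' -> vowel phoneme (phonemes so far: 3)
  'th' -> digraph (1 consonant phoneme) (phonemes so far: 4)
  'p' -> consonant phoneme (phonemes so far: 5)
Total phonemes: 5

5


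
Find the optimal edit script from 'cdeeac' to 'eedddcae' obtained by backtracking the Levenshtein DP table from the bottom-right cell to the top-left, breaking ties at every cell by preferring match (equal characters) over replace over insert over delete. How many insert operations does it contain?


Edit distance = 6. Backtracking from cell (6, 8) with preference match > replace > insert > delete,
then listing the resulting alignment 'cdeeac' -> 'eedddcae' left to right:
  Step 1: insert 'e' [insertion #1]
  Step 2: insert 'e' [insertion #2]
  Step 3: replace c->d
  Step 4: keep 'd'
  Step 5: replace e->d
  Step 6: replace e->c
  Step 7: keep 'a'
  Step 8: replace c->e
Total insertions: 2

2


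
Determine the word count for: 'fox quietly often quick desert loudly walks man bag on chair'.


Counting words by splitting on spaces:
  Word 1: 'fox'
  Word 2: 'quietly'
  Word 3: 'often'
  Word 4: 'quick'
  Word 5: 'desert'
  Word 6: 'loudly'
  Word 7: 'walks'
  Word 8: 'man'
  Word 9: 'bag'
  Word 10: 'on'
  Word 11: 'chair'
Total words: 11

11


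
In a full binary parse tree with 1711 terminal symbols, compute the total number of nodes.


Leaf nodes (terminals): 1711
Internal nodes = n - 1 = 1711 - 1 = 1710
Total = leaves + internal = 1711 + 1710 = 3421

3421


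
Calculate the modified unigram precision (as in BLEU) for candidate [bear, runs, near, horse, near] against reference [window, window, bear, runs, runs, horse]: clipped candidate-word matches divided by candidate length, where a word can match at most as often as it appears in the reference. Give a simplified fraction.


Reference word counts: {'bear': 1, 'horse': 1, 'runs': 2, 'window': 2}
Checking each candidate word (with clipping):
  'bear' -> in reference (ref count 1, used 1/1) -> match (matches: 1)
  'runs' -> in reference (ref count 2, used 1/2) -> match (matches: 2)
  'near' -> not in reference -> no match (matches: 2)
  'horse' -> in reference (ref count 1, used 1/1) -> match (matches: 3)
  'near' -> not in reference -> no match (matches: 3)
Clipped matches: 3, Candidate length: 5
Precision = 3/5

3/5


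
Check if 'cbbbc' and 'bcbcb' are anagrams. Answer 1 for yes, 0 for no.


Sort characters of 'cbbbc': 'bbbcc'
Sort characters of 'bcbcb': 'bbbcc'
Sorted forms match -> they ARE anagrams
Result: 1

1


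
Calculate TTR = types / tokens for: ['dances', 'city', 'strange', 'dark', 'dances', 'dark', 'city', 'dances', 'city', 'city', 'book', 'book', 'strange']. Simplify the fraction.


Tokens: 13
Unique types: ('book', 'city', 'dances', 'dark', 'strange') = 5
TTR = 5/13
Already in lowest terms.

5/13


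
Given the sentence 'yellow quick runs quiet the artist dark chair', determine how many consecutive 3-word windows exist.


Word trigrams from [8] words:
  Trigram 1: (yellow quick runs)
  Trigram 2: (quick runs quiet)
  Trigram 3: (runs quiet the)
  Trigram 4: (quiet the artist)
  Trigram 5: (the artist dark)
  Trigram 6: (artist dark chair)
Total word trigrams: 8 - 2 = 6

6


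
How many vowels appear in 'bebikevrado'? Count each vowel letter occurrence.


Scanning each character of 'bebikevrado':
  Position 1: 'b' -> consonant (running count: 0)
  Position 2: 'e' -> vowel (running count: 1)
  Position 3: 'b' -> consonant (running count: 1)
  Position 4: 'i' -> vowel (running count: 2)
  Position 5: 'k' -> consonant (running count: 2)
  Position 6: 'e' -> vowel (running count: 3)
  Position 7: 'v' -> consonant (running count: 3)
  Position 8: 'r' -> consonant (running count: 3)
  Position 9: 'a' -> vowel (running count: 4)
  Position 10: 'd' -> consonant (running count: 4)
  Position 11: 'o' -> vowel (running count: 5)
Total vowels: 5

5


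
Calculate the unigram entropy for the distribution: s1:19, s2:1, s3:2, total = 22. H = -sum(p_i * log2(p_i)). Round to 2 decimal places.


Computing entropy H = -sum(p_i * log2(p_i)):
  s1: p = 19/22 = 0.8636, -p*log2(p) = 0.1827
  s2: p = 1/22 = 0.0455, -p*log2(p) = 0.2027
  s3: p = 2/22 = 0.0909, -p*log2(p) = 0.3145
H = sum of terms = 0.6999
Rounded to 2 decimals: 0.70

0.70


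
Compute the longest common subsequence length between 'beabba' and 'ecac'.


DP table for LCS of 'beabba' and 'ecac':
       e  c  a  c
    0  0  0  0  0
  b 0  0  0  0  0
  e 0  1  1  1  1
  a 0  1  1  2  2
  b 0  1  1  2  2
  b 0  1  1  2  2
  a 0  1  1  2  2
LCS: 'ea'
LCS length = 2

2


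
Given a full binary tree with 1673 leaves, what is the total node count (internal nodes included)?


Leaf nodes (terminals): 1673
Internal nodes = n - 1 = 1673 - 1 = 1672
Total = leaves + internal = 1673 + 1672 = 3345

3345


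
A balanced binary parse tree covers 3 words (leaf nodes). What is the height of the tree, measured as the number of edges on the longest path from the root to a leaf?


In a balanced binary tree with n leaves the deepest leaf is ceil(log2(n)) edges below the root.
log2(3) = 1.5850
ceil(1.5850) = 2
height (edges) = 2

2


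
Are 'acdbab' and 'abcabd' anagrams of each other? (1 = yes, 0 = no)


Sort characters of 'acdbab': 'aabbcd'
Sort characters of 'abcabd': 'aabbcd'
Sorted forms match -> they ARE anagrams
Result: 1

1


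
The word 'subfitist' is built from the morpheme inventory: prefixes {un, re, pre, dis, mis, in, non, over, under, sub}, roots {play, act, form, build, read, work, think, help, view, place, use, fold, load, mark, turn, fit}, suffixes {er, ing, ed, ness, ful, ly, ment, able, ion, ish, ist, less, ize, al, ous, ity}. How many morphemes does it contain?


Segmenting 'subfitist' against the inventory:
  'sub' -> prefix (morpheme 1)
  'fit' -> root (morpheme 2)
  'ist' -> suffix (morpheme 3)
Total morphemes: 3

3


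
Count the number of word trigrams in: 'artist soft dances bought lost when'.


Word trigrams from [6] words:
  Trigram 1: (artist soft dances)
  Trigram 2: (soft dances bought)
  Trigram 3: (dances bought lost)
  Trigram 4: (bought lost when)
Total word trigrams: 6 - 2 = 4

4


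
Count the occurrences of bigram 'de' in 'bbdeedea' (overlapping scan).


Scanning 'bbdeedea' for bigram 'de':
  Position 0: 'bb' -> no
  Position 1: 'bd' -> no
  Position 2: 'de' -> MATCH
  Position 3: 'ee' -> no
  Position 4: 'ed' -> no
  Position 5: 'de' -> MATCH
  Position 6: 'ea' -> no
Total matches: 2

2


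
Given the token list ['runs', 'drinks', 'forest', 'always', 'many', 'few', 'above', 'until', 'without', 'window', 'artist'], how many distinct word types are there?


Listing all tokens and tracking unique types:
  Token 1: 'runs' -> NEW (unique so far: 1)
  Token 2: 'drinks' -> NEW (unique so far: 2)
  Token 3: 'forest' -> NEW (unique so far: 3)
  Token 4: 'always' -> NEW (unique so far: 4)
  Token 5: 'many' -> NEW (unique so far: 5)
  Token 6: 'few' -> NEW (unique so far: 6)
  Token 7: 'above' -> NEW (unique so far: 7)
  Token 8: 'until' -> NEW (unique so far: 8)
  Token 9: 'without' -> NEW (unique so far: 9)
  Token 10: 'window' -> NEW (unique so far: 10)
  Token 11: 'artist' -> NEW (unique so far: 11)
Unique types: ('above', 'always', 'artist', 'drinks', 'few', 'forest', 'many', 'runs', 'until', 'window', 'without')
Vocabulary size: 11

11


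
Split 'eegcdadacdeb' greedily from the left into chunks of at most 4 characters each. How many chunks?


'eegcdadacdeb' has 12 characters.
Chunking with max size 4:
  Chunk 1: 'eegc' (positions 0-3)
  Chunk 2: 'dada' (positions 4-7)
  Chunk 3: 'cdeb' (positions 8-11)
Total chunks: ceil(12 / 4) = 3

3


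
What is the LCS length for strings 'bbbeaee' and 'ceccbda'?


DP table for LCS of 'bbbeaee' and 'ceccbda':
       c  e  c  c  b  d  a
    0  0  0  0  0  0  0  0
  b 0  0  0  0  0  1  1  1
  b 0  0  0  0  0  1  1  1
  b 0  0  0  0  0  1  1  1
  e 0  0  1  1  1  1  1  1
  a 0  0  1  1  1  1  1  2
  e 0  0  1  1  1  1  1  2
  e 0  0  1  1  1  1  1  2
LCS: 'ba'
LCS length = 2

2


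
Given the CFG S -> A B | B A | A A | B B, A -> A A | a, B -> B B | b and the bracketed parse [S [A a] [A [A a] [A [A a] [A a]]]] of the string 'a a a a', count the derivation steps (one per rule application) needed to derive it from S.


Every bracketed nonterminal node [X ...] in the tree is produced by exactly one rule application.
Reading the tree off as a leftmost derivation:
  Step 1: S  =>  A A   (applied S -> A A)
  Step 2: A A  =>  a A   (applied A -> a)
  Step 3: a A  =>  a A A   (applied A -> A A)
  Step 4: a A A  =>  a a A   (applied A -> a)
  Step 5: a a A  =>  a a A A   (applied A -> A A)
  Step 6: a a A A  =>  a a a A   (applied A -> a)
  Step 7: a a a A  =>  a a a a   (applied A -> a)
Final yield: a a a a
Total rewrite steps: 7

7


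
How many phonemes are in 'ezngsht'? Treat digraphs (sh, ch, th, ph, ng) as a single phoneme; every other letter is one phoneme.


Parsing 'ezngsht' greedily, digraphs first:
  'e' -> vowel phoneme (phonemes so far: 1)
  'z' -> consonant phoneme (phonemes so far: 2)
  'ng' -> digraph (1 consonant phoneme) (phonemes so far: 3)
  'sh' -> digraph (1 consonant phoneme) (phonemes so far: 4)
  't' -> consonant phoneme (phonemes so far: 5)
Total phonemes: 5

5


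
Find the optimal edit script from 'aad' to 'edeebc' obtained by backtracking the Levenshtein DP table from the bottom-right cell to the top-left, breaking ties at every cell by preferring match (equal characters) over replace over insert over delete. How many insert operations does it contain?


Edit distance = 6. Backtracking from cell (3, 6) with preference match > replace > insert > delete,
then listing the resulting alignment 'aad' -> 'edeebc' left to right:
  Step 1: insert 'e' [insertion #1]
  Step 2: insert 'd' [insertion #2]
  Step 3: insert 'e' [insertion #3]
  Step 4: replace a->e
  Step 5: replace a->b
  Step 6: replace d->c
Total insertions: 3

3


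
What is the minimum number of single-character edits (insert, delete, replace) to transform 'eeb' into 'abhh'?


Building DP table for s1='eeb' (len 3) and s2='abhh' (len 4):
       a  b  h  h
    0  1  2  3  4
  e 1  1  2  3  4
  e 2  2  2  3  4
  b 3  3  2  3  4
Edit distance = dp[3][4] = 4

4


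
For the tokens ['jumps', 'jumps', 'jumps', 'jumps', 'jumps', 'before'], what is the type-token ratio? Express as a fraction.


Tokens: 6
Unique types: ('before', 'jumps') = 2
TTR = 2/6
Simplify: divide both by 2 -> 1/3
TTR = 1/3

1/3


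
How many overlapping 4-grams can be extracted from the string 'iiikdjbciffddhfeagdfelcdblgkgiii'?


String 'iiikdjbciffddhfeagdfelcdblgkgiii' has length L = 32.
Number of overlapping n-grams = L - n + 1
Substituting: 32 - 4 + 1 = 29

29


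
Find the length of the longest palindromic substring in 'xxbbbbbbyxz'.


Scanning 'xxbbbbbbyxz' for palindromic substrings.
Substring at positions 2-7: 'bbbbbb'.
Check: reverse('bbbbbb') = 'bbbbbb' -> palindrome confirmed.
Neighbouring characters ('x' / 'y') break symmetry, so it cannot extend further.
No longer palindromic substring exists; longest length = 6

6


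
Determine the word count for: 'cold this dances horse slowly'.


Counting words by splitting on spaces:
  Word 1: 'cold'
  Word 2: 'this'
  Word 3: 'dances'
  Word 4: 'horse'
  Word 5: 'slowly'
Total words: 5

5


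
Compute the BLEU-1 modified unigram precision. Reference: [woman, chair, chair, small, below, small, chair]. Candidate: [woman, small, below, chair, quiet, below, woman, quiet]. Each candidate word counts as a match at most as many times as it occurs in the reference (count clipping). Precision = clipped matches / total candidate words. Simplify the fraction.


Reference word counts: {'below': 1, 'chair': 3, 'small': 2, 'woman': 1}
Checking each candidate word (with clipping):
  'woman' -> in reference (ref count 1, used 1/1) -> match (matches: 1)
  'small' -> in reference (ref count 2, used 1/2) -> match (matches: 2)
  'below' -> in reference (ref count 1, used 1/1) -> match (matches: 3)
  'chair' -> in reference (ref count 3, used 1/3) -> match (matches: 4)
  'quiet' -> not in reference -> no match (matches: 4)
  'below' -> ref count 1 already used up (1/1) -> clipped, no match (matches: 4)
  'woman' -> ref count 1 already used up (1/1) -> clipped, no match (matches: 4)
  'quiet' -> not in reference -> no match (matches: 4)
Clipped matches: 4, Candidate length: 8
Precision = 4/8 = 1/2

1/2


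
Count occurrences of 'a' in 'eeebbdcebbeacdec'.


Scanning 'eeebbdcebbeacdec' for 'a':
  Position 11: 'a' -> MATCH (count: 1)
Total occurrences of 'a': 1

1


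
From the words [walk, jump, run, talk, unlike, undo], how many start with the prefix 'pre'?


Checking each word for prefix 'pre':
  'walk' -> no (count: 0)
  'jump' -> no (count: 0)
  'run' -> no (count: 0)
  'talk' -> no (count: 0)
  'unlike' -> no (count: 0)
  'undo' -> no (count: 0)
Total with prefix 'pre': 0

0


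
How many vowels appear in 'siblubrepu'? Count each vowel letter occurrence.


Scanning each character of 'siblubrepu':
  Position 1: 's' -> consonant (running count: 0)
  Position 2: 'i' -> vowel (running count: 1)
  Position 3: 'b' -> consonant (running count: 1)
  Position 4: 'l' -> consonant (running count: 1)
  Position 5: 'u' -> vowel (running count: 2)
  Position 6: 'b' -> consonant (running count: 2)
  Position 7: 'r' -> consonant (running count: 2)
  Position 8: 'e' -> vowel (running count: 3)
  Position 9: 'p' -> consonant (running count: 3)
  Position 10: 'u' -> vowel (running count: 4)
Total vowels: 4

4


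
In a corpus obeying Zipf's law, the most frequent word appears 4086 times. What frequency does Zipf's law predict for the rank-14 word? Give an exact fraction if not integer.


Zipf's law: freq(rank) = f1 / rank
f1 = 4086, rank = 14
freq = 4086 / 14
GCD(4086, 14) = 2
Simplified: 2043/7

2043/7


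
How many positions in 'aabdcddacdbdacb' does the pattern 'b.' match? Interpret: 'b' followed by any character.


Pattern: b. means 'b' followed by any character.
Scanning 'aabdcddacdbdacb' position-by-position:
  Pos 0: window 'aa' -> no
  Pos 1: window 'ab' -> no
  Pos 2: window 'bd' -> MATCH
  Pos 3: window 'dc' -> no
  Pos 4: window 'cd' -> no
  Pos 5: window 'dd' -> no
  Pos 6: window 'da' -> no
  Pos 7: window 'ac' -> no
  Pos 8: window 'cd' -> no
  Pos 9: window 'db' -> no
  Pos 10: window 'bd' -> MATCH
  Pos 11: window 'da' -> no
  Pos 12: window 'ac' -> no
  Pos 13: window 'cb' -> no
  Pos 14: window 'b' -> no
Total matches: 2

2


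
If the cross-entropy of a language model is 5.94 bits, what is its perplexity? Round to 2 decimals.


Perplexity formula: PP = 2^H
H = 5.94
PP = 2^5.94
Decompose: 2^5.94 = 2^5 * 2^0.94
2^5 = 32, 2^0.94 ~ 1.9185282
PP ~ 32 * 1.9185282 = 61.3929024
Rounded to 2 decimals: 61.39

61.39


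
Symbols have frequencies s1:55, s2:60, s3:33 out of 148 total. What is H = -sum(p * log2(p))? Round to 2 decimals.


Computing entropy H = -sum(p_i * log2(p_i)):
  s1: p = 55/148 = 0.3716, -p*log2(p) = 0.5307
  s2: p = 60/148 = 0.4054, -p*log2(p) = 0.5281
  s3: p = 33/148 = 0.2230, -p*log2(p) = 0.4827
H = sum of terms = 1.5415
Rounded to 2 decimals: 1.54

1.54


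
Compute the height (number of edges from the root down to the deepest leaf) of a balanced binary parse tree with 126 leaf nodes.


In a balanced binary tree with n leaves the deepest leaf is ceil(log2(n)) edges below the root.
log2(126) = 6.9773
ceil(6.9773) = 7
height (edges) = 7

7


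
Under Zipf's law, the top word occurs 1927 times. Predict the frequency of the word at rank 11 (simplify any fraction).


Zipf's law: freq(rank) = f1 / rank
f1 = 1927, rank = 11
freq = 1927 / 11
GCD(1927, 11) = 1
Simplified: 1927/11

1927/11


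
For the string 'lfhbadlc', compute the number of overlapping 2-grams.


String 'lfhbadlc' has length L = 8.
Number of overlapping n-grams = L - n + 1
Substituting: 8 - 2 + 1 = 7

7


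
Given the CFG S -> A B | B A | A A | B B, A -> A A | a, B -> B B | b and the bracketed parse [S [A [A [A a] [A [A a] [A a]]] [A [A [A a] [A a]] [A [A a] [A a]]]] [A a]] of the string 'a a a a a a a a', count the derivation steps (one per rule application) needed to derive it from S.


Every bracketed nonterminal node [X ...] in the tree is produced by exactly one rule application.
Reading the tree off as a leftmost derivation:
  Step 1: S  =>  A A   (applied S -> A A)
  Step 2: A A  =>  A A A   (applied A -> A A)
  Step 3: A A A  =>  A A A A   (applied A -> A A)
  Step 4: A A A A  =>  a A A A   (applied A -> a)
  Step 5: a A A A  =>  a A A A A   (applied A -> A A)
  Step 6: a A A A A  =>  a a A A A   (applied A -> a)
  Step 7: a a A A A  =>  a a a A A   (applied A -> a)
  Step 8: a a a A A  =>  a a a A A A   (applied A -> A A)
  Step 9: a a a A A A  =>  a a a A A A A   (applied A -> A A)
  Step 10: a a a A A A A  =>  a a a a A A A   (applied A -> a)
  Step 11: a a a a A A A  =>  a a a a a A A   (applied A -> a)
  Step 12: a a a a a A A  =>  a a a a a A A A   (applied A -> A A)
  Step 13: a a a a a A A A  =>  a a a a a a A A   (applied A -> a)
  Step 14: a a a a a a A A  =>  a a a a a a a A   (applied A -> a)
  Step 15: a a a a a a a A  =>  a a a a a a a a   (applied A -> a)
Final yield: a a a a a a a a
Total rewrite steps: 15

15


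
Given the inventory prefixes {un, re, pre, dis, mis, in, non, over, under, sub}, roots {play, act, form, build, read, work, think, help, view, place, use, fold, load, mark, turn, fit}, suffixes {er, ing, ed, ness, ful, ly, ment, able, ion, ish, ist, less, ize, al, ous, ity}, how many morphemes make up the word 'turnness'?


Segmenting 'turnness' against the inventory:
  'turn' -> root (morpheme 1)
  'ness' -> suffix (morpheme 2)
Total morphemes: 2

2


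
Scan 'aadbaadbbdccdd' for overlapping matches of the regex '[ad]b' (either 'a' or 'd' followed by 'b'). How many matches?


Pattern: [ad]b means either 'a' or 'd' followed by 'b'.
Scanning 'aadbaadbbdccdd' position-by-position:
  Pos 0: window 'aa' -> no
  Pos 1: window 'ad' -> no
  Pos 2: window 'db' -> MATCH
  Pos 3: window 'ba' -> no
  Pos 4: window 'aa' -> no
  Pos 5: window 'ad' -> no
  Pos 6: window 'db' -> MATCH
  Pos 7: window 'bb' -> no
  Pos 8: window 'bd' -> no
  Pos 9: window 'dc' -> no
  Pos 10: window 'cc' -> no
  Pos 11: window 'cd' -> no
  Pos 12: window 'dd' -> no
  Pos 13: window 'd' -> no
Total matches: 2

2


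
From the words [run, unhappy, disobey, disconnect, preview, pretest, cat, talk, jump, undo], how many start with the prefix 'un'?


Checking each word for prefix 'un':
  'run' -> no (count: 0)
  'unhappy' -> YES, starts with 'un' (count: 1)
  'disobey' -> no (count: 1)
  'disconnect' -> no (count: 1)
  'preview' -> no (count: 1)
  'pretest' -> no (count: 1)
  'cat' -> no (count: 1)
  'talk' -> no (count: 1)
  'jump' -> no (count: 1)
  'undo' -> YES, starts with 'un' (count: 2)
Total with prefix 'un': 2

2


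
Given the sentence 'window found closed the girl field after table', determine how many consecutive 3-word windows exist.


Word trigrams from [8] words:
  Trigram 1: (window found closed)
  Trigram 2: (found closed the)
  Trigram 3: (closed the girl)
  Trigram 4: (the girl field)
  Trigram 5: (girl field after)
  Trigram 6: (field after table)
Total word trigrams: 8 - 2 = 6

6


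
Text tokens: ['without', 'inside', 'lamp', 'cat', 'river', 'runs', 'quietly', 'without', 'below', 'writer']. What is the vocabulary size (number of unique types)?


Listing all tokens and tracking unique types:
  Token 1: 'without' -> NEW (unique so far: 1)
  Token 2: 'inside' -> NEW (unique so far: 2)
  Token 3: 'lamp' -> NEW (unique so far: 3)
  Token 4: 'cat' -> NEW (unique so far: 4)
  Token 5: 'river' -> NEW (unique so far: 5)
  Token 6: 'runs' -> NEW (unique so far: 6)
  Token 7: 'quietly' -> NEW (unique so far: 7)
  Token 8: 'without' -> duplicate (unique so far: 7)
  Token 9: 'below' -> NEW (unique so far: 8)
  Token 10: 'writer' -> NEW (unique so far: 9)
Unique types: ('below', 'cat', 'inside', 'lamp', 'quietly', 'river', 'runs', 'without', 'writer')
Vocabulary size: 9

9


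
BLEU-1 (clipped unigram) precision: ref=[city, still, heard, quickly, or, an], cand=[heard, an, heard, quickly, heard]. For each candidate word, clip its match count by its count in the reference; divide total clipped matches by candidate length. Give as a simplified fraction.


Reference word counts: {'an': 1, 'city': 1, 'heard': 1, 'or': 1, 'quickly': 1, 'still': 1}
Checking each candidate word (with clipping):
  'heard' -> in reference (ref count 1, used 1/1) -> match (matches: 1)
  'an' -> in reference (ref count 1, used 1/1) -> match (matches: 2)
  'heard' -> ref count 1 already used up (1/1) -> clipped, no match (matches: 2)
  'quickly' -> in reference (ref count 1, used 1/1) -> match (matches: 3)
  'heard' -> ref count 1 already used up (1/1) -> clipped, no match (matches: 3)
Clipped matches: 3, Candidate length: 5
Precision = 3/5

3/5


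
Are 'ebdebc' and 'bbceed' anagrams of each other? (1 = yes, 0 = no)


Sort characters of 'ebdebc': 'bbcdee'
Sort characters of 'bbceed': 'bbcdee'
Sorted forms match -> they ARE anagrams
Result: 1

1


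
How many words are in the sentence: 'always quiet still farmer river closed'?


Counting words by splitting on spaces:
  Word 1: 'always'
  Word 2: 'quiet'
  Word 3: 'still'
  Word 4: 'farmer'
  Word 5: 'river'
  Word 6: 'closed'
Total words: 6

6


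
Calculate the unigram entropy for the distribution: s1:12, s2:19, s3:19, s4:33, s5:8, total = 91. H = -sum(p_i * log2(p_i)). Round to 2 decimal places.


Computing entropy H = -sum(p_i * log2(p_i)):
  s1: p = 12/91 = 0.1319, -p*log2(p) = 0.3854
  s2: p = 19/91 = 0.2088, -p*log2(p) = 0.4718
  s3: p = 19/91 = 0.2088, -p*log2(p) = 0.4718
  s4: p = 33/91 = 0.3626, -p*log2(p) = 0.5307
  s5: p = 8/91 = 0.0879, -p*log2(p) = 0.3084
H = sum of terms = 2.1681
Rounded to 2 decimals: 2.17

2.17


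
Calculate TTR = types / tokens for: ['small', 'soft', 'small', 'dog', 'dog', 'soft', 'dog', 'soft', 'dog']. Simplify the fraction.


Tokens: 9
Unique types: ('dog', 'small', 'soft') = 3
TTR = 3/9
Simplify: divide both by 3 -> 1/3
TTR = 1/3

1/3


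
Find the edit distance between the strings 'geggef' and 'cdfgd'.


Building DP table for s1='geggef' (len 6) and s2='cdfgd' (len 5):
       c  d  f  g  d
    0  1  2  3  4  5
  g 1  1  2  3  3  4
  e 2  2  2  3  4  4
  g 3  3  3  3  3  4
  g 4  4  4  4  3  4
  e 5  5  5  5  4  4
  f 6  6  6  5  5  5
Edit distance = dp[6][5] = 5

5


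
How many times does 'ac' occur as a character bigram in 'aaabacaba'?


Scanning 'aaabacaba' for bigram 'ac':
  Position 0: 'aa' -> no
  Position 1: 'aa' -> no
  Position 2: 'ab' -> no
  Position 3: 'ba' -> no
  Position 4: 'ac' -> MATCH
  Position 5: 'ca' -> no
  Position 6: 'ab' -> no
  Position 7: 'ba' -> no
Total matches: 1

1


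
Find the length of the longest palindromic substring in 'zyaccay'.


Scanning 'zyaccay' for palindromic substrings.
Substring at positions 1-6: 'yaccay'.
Check: reverse('yaccay') = 'yaccay' -> palindrome confirmed.
Neighbouring characters ('z' / '-') break symmetry, so it cannot extend further.
No longer palindromic substring exists; longest length = 6

6


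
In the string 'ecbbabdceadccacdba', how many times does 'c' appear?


Scanning 'ecbbabdceadccacdba' for 'c':
  Position 1: 'c' -> MATCH (count: 1)
  Position 7: 'c' -> MATCH (count: 2)
  Position 11: 'c' -> MATCH (count: 3)
  Position 12: 'c' -> MATCH (count: 4)
  Position 14: 'c' -> MATCH (count: 5)
Total occurrences of 'c': 5

5


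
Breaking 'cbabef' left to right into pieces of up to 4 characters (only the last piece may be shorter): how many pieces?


'cbabef' has 6 characters.
Chunking with max size 4:
  Chunk 1: 'cbab' (positions 0-3)
  Chunk 2: 'ef' (positions 4-5)
Total chunks: ceil(6 / 4) = 2

2


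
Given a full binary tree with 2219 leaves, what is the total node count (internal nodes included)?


Leaf nodes (terminals): 2219
Internal nodes = n - 1 = 2219 - 1 = 2218
Total = leaves + internal = 2219 + 2218 = 4437

4437


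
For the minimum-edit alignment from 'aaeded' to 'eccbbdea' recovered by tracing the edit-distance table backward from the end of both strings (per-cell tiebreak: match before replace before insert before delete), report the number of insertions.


Edit distance = 6. Backtracking from cell (6, 8) with preference match > replace > insert > delete,
then listing the resulting alignment 'aaeded' -> 'eccbbdea' left to right:
  Step 1: insert 'e' [insertion #1]
  Step 2: insert 'c' [insertion #2]
  Step 3: replace a->c
  Step 4: replace a->b
  Step 5: replace e->b
  Step 6: keep 'd'
  Step 7: keep 'e'
  Step 8: replace d->a
Total insertions: 2

2


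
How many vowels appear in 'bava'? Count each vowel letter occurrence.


Scanning each character of 'bava':
  Position 1: 'b' -> consonant (running count: 0)
  Position 2: 'a' -> vowel (running count: 1)
  Position 3: 'v' -> consonant (running count: 1)
  Position 4: 'a' -> vowel (running count: 2)
Total vowels: 2

2


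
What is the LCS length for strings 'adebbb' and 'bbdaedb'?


DP table for LCS of 'adebbb' and 'bbdaedb':
       b  b  d  a  e  d  b
    0  0  0  0  0  0  0  0
  a 0  0  0  0  1  1  1  1
  d 0  0  0  1  1  1  2  2
  e 0  0  0  1  1  2  2  2
  b 0  1  1  1  1  2  2  3
  b 0  1  2  2  2  2  2  3
  b 0  1  2  2  2  2  2  3
LCS: 'adb'
LCS length = 3

3


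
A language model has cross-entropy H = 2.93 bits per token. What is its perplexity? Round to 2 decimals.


Perplexity formula: PP = 2^H
H = 2.93
PP = 2^2.93
Decompose: 2^2.93 = 2^2 * 2^0.93
2^2 = 4, 2^0.93 ~ 1.9052760
PP ~ 4 * 1.9052760 = 7.6211040
Rounded to 2 decimals: 7.62

7.62


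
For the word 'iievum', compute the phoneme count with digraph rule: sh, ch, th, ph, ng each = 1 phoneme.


Parsing 'iievum' greedily, digraphs first:
  'i' -> vowel phoneme (phonemes so far: 1)
  'i' -> vowel phoneme (phonemes so far: 2)
  'e' -> vowel phoneme (phonemes so far: 3)
  'v' -> consonant phoneme (phonemes so far: 4)
  'u' -> vowel phoneme (phonemes so far: 5)
  'm' -> consonant phoneme (phonemes so far: 6)
Total phonemes: 6

6


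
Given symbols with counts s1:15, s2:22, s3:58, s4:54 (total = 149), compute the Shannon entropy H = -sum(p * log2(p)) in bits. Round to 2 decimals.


Computing entropy H = -sum(p_i * log2(p_i)):
  s1: p = 15/149 = 0.1007, -p*log2(p) = 0.3335
  s2: p = 22/149 = 0.1477, -p*log2(p) = 0.4075
  s3: p = 58/149 = 0.3893, -p*log2(p) = 0.5299
  s4: p = 54/149 = 0.3624, -p*log2(p) = 0.5307
H = sum of terms = 1.8016
Rounded to 2 decimals: 1.80

1.80


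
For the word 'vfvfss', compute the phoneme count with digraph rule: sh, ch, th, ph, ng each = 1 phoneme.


Parsing 'vfvfss' greedily, digraphs first:
  'v' -> consonant phoneme (phonemes so far: 1)
  'f' -> consonant phoneme (phonemes so far: 2)
  'v' -> consonant phoneme (phonemes so far: 3)
  'f' -> consonant phoneme (phonemes so far: 4)
  's' -> consonant phoneme (phonemes so far: 5)
  's' -> consonant phoneme (phonemes so far: 6)
Total phonemes: 6

6


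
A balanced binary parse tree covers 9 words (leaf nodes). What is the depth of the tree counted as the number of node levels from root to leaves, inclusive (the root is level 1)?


In a balanced binary tree with n leaves the deepest leaf is ceil(log2(n)) edges below the root,
so counting node levels inclusive of root and leaves gives ceil(log2(n)) + 1 levels.
log2(9) = 3.1699
ceil(3.1699) = 4
levels = 4 + 1 = 5

5
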